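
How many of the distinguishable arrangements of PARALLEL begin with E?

420

With the first slot taken by E, it remains to arrange the other 7 letters (PARALLL).
Those 7 letters have A appearing twice and L appearing 3 times, giving (7)!/(3!·2!) = 420.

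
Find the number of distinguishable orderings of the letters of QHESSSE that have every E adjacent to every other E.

120

Treat the 2 copies of E as a single block. The multiset to arrange is then {EE, H, Q, S, S, S}, 6 items in all.
That gives (6)!/(3!) = 120 arrangements.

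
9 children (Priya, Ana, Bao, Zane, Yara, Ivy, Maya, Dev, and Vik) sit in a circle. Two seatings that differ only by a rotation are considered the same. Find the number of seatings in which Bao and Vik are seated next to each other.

Treat {Bao, Vik} as one unit (2 internal orders) and seat the resulting 8 units around the table: (7)! circular arrangements.
So 2 × (7)! = 2 × 5040 = 10080.

10080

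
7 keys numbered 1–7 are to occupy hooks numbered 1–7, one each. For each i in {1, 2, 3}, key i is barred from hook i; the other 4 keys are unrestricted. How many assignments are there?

3216

Let Aᵢ (for i ∈ {1, 2, 3}) be the placements that put key i in its forbidden hook. Any j of these fix j positions, leaving (7−j)! ways to fill the rest, and there are C(3,j) ways to pick which j.
By inclusion–exclusion, the number of valid placements is Σ_{j=0}^{3} (−1)^j C(3,j)·(7−j)!.
Computing: 5040 − 2160 + 360 − 24 = 3216.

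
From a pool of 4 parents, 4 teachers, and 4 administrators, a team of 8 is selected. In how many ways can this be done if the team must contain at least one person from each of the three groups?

492

Unrestricted: C(12,8) = 495 ways to pick any 8 of the 12.
Selections missing a whole group: no parents → C(8,8) = 1; no teachers → C(8,8) = 1; no administrators → C(8,8) = 1.
Add back selections omitting two groups (i.e. drawn from a single group): C(4,8) + C(4,8) + C(4,8) = 0.
By inclusion–exclusion: 495 − 3 + 0 = 492.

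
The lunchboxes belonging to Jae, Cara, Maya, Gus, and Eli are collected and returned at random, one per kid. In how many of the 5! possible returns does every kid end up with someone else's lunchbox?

44

Count assignments avoiding every fixed point. For any j of the 5 kids fixed to their own lunchbox, the other 5−j can be arranged in (5−j)! ways.
By inclusion–exclusion this is Σ_{j=0}^{5} (−1)^j C(5,j)·(5−j)!.
Computing: 120 − 120 + 60 − 20 + 5 − 1 = 44.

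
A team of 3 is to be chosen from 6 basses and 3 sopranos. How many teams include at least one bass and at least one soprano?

Unrestricted: C(9,3) = 84 ways to pick any 3 of the 9.
Selections missing a whole group: no basses → C(3,3) = 1; no sopranos → C(6,3) = 20.
Both groups omitted at once is impossible, so 84 − 21 = 63.

63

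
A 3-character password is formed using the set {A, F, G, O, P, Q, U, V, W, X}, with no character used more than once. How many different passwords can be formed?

This is a permutation of 3 out of 10: P(10,3) = 10!/7!.
That product is 10 × 9 × 8 = 720.

720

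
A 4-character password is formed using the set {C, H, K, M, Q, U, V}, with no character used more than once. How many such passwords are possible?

840

This is a permutation of 4 out of 7: P(7,4) = 7!/3!.
That product is 7 × 6 × 5 × 4 = 840.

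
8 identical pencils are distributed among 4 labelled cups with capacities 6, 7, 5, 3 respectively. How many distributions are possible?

115

Ignoring the caps, the number of non-negative solutions to x_1+…+x_4 = 8 is C(11,3) = 165.
Subtract solutions that violate a single cap (substitute x_i' = x_i − (cap_i+1)): x_1 ≥ 7 gives C(4,3) = 4; x_2 ≥ 8 gives C(3,3) = 1; x_3 ≥ 6 gives C(5,3) = 10; x_4 ≥ 4 gives C(7,3) = 35. Together 50.
No two caps can be exceeded simultaneously, so the pair terms are all 0.
By inclusion–exclusion the count is 165 − 50 + 0 = 115.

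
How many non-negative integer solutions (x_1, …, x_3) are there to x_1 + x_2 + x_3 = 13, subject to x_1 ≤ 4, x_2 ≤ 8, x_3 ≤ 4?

10

By stars and bars, unrestricted non-negative solutions to x_1+…+x_3 = 13 number C(13+2,2) = 105.
Subtract solutions that violate a single cap (substitute x_i' = x_i − (cap_i+1)): x_1 ≥ 5 gives C(10,2) = 45; x_2 ≥ 9 gives C(6,2) = 15; x_3 ≥ 5 gives C(10,2) = 45. Together 105.
Add back pairs where two caps are both exceeded: 0 + 10 + 0 = 10.
By inclusion–exclusion the count is 105 − 105 + 10 = 10.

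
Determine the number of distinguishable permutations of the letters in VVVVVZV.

7

The 7 letters of VVVVVZV have repeats: V appearing 6 times.
Dividing 7! = 5040 by 6! = 720 for the repeated letters gives 7.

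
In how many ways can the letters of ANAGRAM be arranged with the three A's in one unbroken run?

120

Treat the 3 copies of A as a single block. The multiset to arrange is then {AAA, G, M, N, R}, 5 items in all.
All 5 items are distinct, so there are (5)! = 120 arrangements.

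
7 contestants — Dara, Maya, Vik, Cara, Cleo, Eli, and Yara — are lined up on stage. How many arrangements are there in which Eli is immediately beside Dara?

Place the 5 others and the Eli-Dara pair as 6 objects in a line; the pair has 2 internal arrangements.
So the count is 2·(6)! = 1440.

1440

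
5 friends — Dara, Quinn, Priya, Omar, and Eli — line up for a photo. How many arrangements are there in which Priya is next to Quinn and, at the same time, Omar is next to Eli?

Treat {Priya,Quinn} as one block (2 orders) and {Omar,Eli} as another (2 orders).
That leaves 3 units to arrange: 2 × 2 × 3! = 4 × 6 = 24.

24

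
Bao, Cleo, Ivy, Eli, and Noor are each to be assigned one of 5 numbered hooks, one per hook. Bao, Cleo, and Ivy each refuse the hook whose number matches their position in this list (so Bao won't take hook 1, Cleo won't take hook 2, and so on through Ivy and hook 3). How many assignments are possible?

Let Aᵢ (for i ∈ {1, 2, 3}) be the placements that put person i in their forbidden hook. Any j of these fix j positions, leaving (5−j)! ways to fill the rest, and there are C(3,j) ways to pick which j.
By inclusion–exclusion, the number of valid placements is Σ_{j=0}^{3} (−1)^j C(3,j)·(5−j)!.
Computing: 120 − 72 + 18 − 2 = 64.

64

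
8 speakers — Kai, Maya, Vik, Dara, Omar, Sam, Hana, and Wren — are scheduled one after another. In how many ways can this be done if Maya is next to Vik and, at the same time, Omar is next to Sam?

2880

Treat {Maya,Vik} as one block (2 orders) and {Omar,Sam} as another (2 orders).
That leaves 6 units to arrange: 2 × 2 × 6! = 4 × 720 = 2880.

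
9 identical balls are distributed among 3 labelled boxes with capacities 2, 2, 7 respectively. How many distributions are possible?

By stars and bars, unrestricted non-negative solutions to x_1+…+x_3 = 9 number C(9+2,2) = 55.
Subtract solutions that violate a single cap (substitute x_i' = x_i − (cap_i+1)): x_1 ≥ 3 gives C(8,2) = 28; x_2 ≥ 3 gives C(8,2) = 28; x_3 ≥ 8 gives C(3,2) = 3. Together 59.
Add back pairs where two caps are both exceeded: 10 + 0 + 0 = 10.
By inclusion–exclusion the count is 55 − 59 + 10 = 6.

6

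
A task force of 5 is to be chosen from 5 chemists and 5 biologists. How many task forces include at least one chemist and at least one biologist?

Unrestricted: C(10,5) = 252 ways to pick any 5 of the 10.
Subtract selections that omit an entire group: no chemists → C(5,5) = 1; no biologists → C(5,5) = 1.
Both groups omitted at once is impossible, so 252 − 2 = 250.

250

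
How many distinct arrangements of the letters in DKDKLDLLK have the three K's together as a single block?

140

Treat the 3 copies of K as a single block. The multiset to arrange is then {KKK, D, D, D, L, L, L}, 7 items in all.
That gives (7)!/(3!·3!) = 140 arrangements.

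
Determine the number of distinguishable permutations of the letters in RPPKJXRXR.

15120

The 9 letters of RPPKJXRXR have repeats: P appearing twice, R appearing 3 times, and X appearing twice.
The number of distinct arrangements is 9!/(3!·2!·2!) = 362880/24 = 15120.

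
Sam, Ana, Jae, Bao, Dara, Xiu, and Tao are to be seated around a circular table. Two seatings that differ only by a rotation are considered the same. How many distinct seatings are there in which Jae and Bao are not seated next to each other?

Without the restriction there are (6)! = 720 seatings.
Seatings with Jae beside Bao: treat them as a block with 2 internal orders, giving 2 × (5)! = 240.
Subtracting, 720 − 240 = 480.

480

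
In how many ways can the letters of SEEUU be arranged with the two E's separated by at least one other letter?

Total arrangements of SEEUU: 5!/(2!·2!) = 30.
Arrangements with the E's together: treat EE as one letter, giving (4)!/(2!) = 12.
Subtracting, 30 − 12 = 18 arrangements keep the E's apart.

18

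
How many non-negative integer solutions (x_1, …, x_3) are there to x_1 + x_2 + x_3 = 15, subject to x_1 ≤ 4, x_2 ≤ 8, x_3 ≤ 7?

15

Ignoring the caps, the number of non-negative solutions to x_1+…+x_3 = 15 is C(17,2) = 136.
Subtract solutions that violate a single cap (substitute x_i' = x_i − (cap_i+1)): x_1 ≥ 5 gives C(12,2) = 66; x_2 ≥ 9 gives C(8,2) = 28; x_3 ≥ 8 gives C(9,2) = 36. Together 130.
Add back pairs where two caps are both exceeded: 3 + 6 + 0 = 9.
By inclusion–exclusion the count is 136 − 130 + 9 = 15.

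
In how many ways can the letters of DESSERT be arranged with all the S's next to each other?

360

Treat the 2 copies of S as a single block. The multiset to arrange is then {SS, D, E, E, R, T}, 6 items in all.
That gives (6)!/(2!) = 360 arrangements.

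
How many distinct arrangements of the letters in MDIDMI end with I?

Fix I in the last position and arrange the remaining 5 letters.
Those 5 letters have D appearing twice and M appearing twice, giving (5)!/(2!·2!) = 30.

30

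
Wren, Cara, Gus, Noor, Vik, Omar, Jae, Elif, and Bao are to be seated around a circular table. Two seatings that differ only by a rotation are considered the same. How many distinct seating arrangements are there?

Around a circle, 9 distinct people have 9!/9 = (8)! = 40320 rotationally distinct seatings.

40320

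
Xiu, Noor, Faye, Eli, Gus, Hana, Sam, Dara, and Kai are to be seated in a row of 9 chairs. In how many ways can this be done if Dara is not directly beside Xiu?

282240

There are 9! = 362880 arrangements in all. If Dara and Xiu are adjacent, merging them into one block gives 2·(8)! = 80640 arrangements.
So 362880 − 80640 = 282240 arrangements keep them apart.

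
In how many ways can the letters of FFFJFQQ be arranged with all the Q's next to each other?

30

Treat the 2 copies of Q as a single block. The multiset to arrange is then {QQ, F, F, F, F, J}, 6 items in all.
That gives (6)!/(4!) = 30 arrangements.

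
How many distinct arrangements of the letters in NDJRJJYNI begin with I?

Fix I in the first position and arrange the remaining 8 letters.
Those 8 letters have J appearing 3 times and N appearing twice, giving (8)!/(3!·2!) = 3360.

3360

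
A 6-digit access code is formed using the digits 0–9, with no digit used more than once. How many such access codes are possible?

151200

This is a permutation of 6 out of 10: P(10,6) = 10!/4!.
10 × 9 × 8 × 7 × 6 × 5 = 151200.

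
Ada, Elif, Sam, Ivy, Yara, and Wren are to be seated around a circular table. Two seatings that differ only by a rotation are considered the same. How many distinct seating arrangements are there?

Seat Ada anywhere (absorbing the rotational symmetry), then permute the other 5: (5)! = 120.

120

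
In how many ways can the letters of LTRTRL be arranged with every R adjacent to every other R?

Treat the 2 copies of R as a single block. The multiset to arrange is then {RR, L, L, T, T}, 5 items in all.
That gives (5)!/(2!·2!) = 30 arrangements.

30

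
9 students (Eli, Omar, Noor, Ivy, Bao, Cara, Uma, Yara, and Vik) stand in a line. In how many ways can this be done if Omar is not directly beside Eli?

282240

There are 9! = 362880 arrangements in all. If Omar and Eli are adjacent, merging them into one block gives 2·(8)! = 80640 arrangements.
So 362880 − 80640 = 282240 arrangements keep them apart.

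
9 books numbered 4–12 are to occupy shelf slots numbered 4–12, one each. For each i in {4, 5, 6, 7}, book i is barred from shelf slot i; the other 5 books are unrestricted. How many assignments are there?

Let Aᵢ (for 4 ≤ i ≤ 7) be the placements that put book i in its forbidden shelf slot. Any j of these fix j positions, leaving (9−j)! ways to fill the rest, and there are C(4,j) ways to pick which j.
By inclusion–exclusion, the number of valid placements is Σ_{j=0}^{4} (−1)^j C(4,j)·(9−j)!.
Computing: 362880 − 161280 + 30240 − 2880 + 120 = 229080.

229080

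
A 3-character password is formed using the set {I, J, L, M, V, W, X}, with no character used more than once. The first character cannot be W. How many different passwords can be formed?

The first character has 7−1 = 6 choices (anything except W).
The remaining 2 characters are filled from the other 6 symbols without repetition: 6 × 5 = 30.
Total: 6 × 30 = 180.

180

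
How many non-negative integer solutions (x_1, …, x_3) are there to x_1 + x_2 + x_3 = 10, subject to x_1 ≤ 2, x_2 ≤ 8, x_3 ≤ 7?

21

Without the upper bounds there are C(12,2) = 66 ways to split 10 among 3 variables.
Subtract solutions that violate a single cap (substitute x_i' = x_i − (cap_i+1)): x_1 ≥ 3 gives C(9,2) = 36; x_2 ≥ 9 gives C(3,2) = 3; x_3 ≥ 8 gives C(4,2) = 6. Together 45.
No two caps can be exceeded simultaneously, so the pair terms are all 0.
By inclusion–exclusion the count is 66 − 45 + 0 = 21.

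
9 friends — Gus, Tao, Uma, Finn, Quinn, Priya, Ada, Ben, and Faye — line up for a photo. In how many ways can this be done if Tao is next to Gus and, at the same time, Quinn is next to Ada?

20160

Treat {Tao,Gus} as one block (2 orders) and {Quinn,Ada} as another (2 orders).
That leaves 7 units to arrange: 2 × 2 × 7! = 4 × 5040 = 20160.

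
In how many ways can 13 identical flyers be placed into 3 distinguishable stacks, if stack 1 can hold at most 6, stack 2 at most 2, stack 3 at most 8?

Ignoring the caps, the number of non-negative solutions to x_1+…+x_3 = 13 is C(15,2) = 105.
Subtract solutions that violate a single cap (substitute x_i' = x_i − (cap_i+1)): x_1 ≥ 7 gives C(8,2) = 28; x_2 ≥ 3 gives C(12,2) = 66; x_3 ≥ 9 gives C(6,2) = 15. Together 109.
Add back pairs where two caps are both exceeded: 10 + 0 + 3 = 13.
By inclusion–exclusion the count is 105 − 109 + 13 = 9.

9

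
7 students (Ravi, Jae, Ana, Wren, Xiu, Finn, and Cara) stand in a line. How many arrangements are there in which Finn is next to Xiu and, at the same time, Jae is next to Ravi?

480

Treat {Finn,Xiu} as one block (2 orders) and {Jae,Ravi} as another (2 orders).
That leaves 5 units to arrange: 2 × 2 × 5! = 4 × 120 = 480.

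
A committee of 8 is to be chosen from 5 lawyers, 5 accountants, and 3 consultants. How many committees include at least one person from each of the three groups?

1240

Unrestricted: C(13,8) = 1287 ways to pick any 8 of the 13.
Subtract selections that omit an entire group: no lawyers → C(8,8) = 1; no accountants → C(8,8) = 1; no consultants → C(10,8) = 45.
Add back selections omitting two groups (i.e. drawn from a single group): C(5,8) + C(5,8) + C(3,8) = 0.
By inclusion–exclusion: 1287 − 47 + 0 = 1240.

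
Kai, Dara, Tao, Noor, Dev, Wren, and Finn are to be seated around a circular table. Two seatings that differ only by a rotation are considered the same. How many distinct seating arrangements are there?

Around a circle, 7 distinct people have 7!/7 = (6)! = 720 rotationally distinct seatings.

720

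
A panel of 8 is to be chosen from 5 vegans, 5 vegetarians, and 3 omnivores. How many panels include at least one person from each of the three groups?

With no constraint there are C(13,8) = 1287 possible selections.
Subtract selections that omit an entire group: no vegans → C(8,8) = 1; no vegetarians → C(8,8) = 1; no omnivores → C(10,8) = 45.
Add back selections omitting two groups (i.e. drawn from a single group): C(5,8) + C(5,8) + C(3,8) = 0.
By inclusion–exclusion: 1287 − 47 + 0 = 1240.

1240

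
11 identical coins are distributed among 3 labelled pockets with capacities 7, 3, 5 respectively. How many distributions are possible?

By stars and bars, unrestricted non-negative solutions to x_1+…+x_3 = 11 number C(11+2,2) = 78.
Subtract solutions that violate a single cap (substitute x_i' = x_i − (cap_i+1)): x_1 ≥ 8 gives C(5,2) = 10; x_2 ≥ 4 gives C(9,2) = 36; x_3 ≥ 6 gives C(7,2) = 21. Together 67.
Add back pairs where two caps are both exceeded: 0 + 0 + 3 = 3.
By inclusion–exclusion the count is 78 − 67 + 3 = 14.

14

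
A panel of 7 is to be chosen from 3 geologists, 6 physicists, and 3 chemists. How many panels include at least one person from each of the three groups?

With no constraint there are C(12,7) = 792 possible selections.
Subtract selections that omit an entire group: no geologists → C(9,7) = 36; no physicists → C(6,7) = 0; no chemists → C(9,7) = 36.
Add back selections omitting two groups (i.e. drawn from a single group): C(3,7) + C(6,7) + C(3,7) = 0.
By inclusion–exclusion: 792 − 72 + 0 = 720.

720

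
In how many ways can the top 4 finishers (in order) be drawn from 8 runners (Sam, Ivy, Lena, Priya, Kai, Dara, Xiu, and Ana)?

This is an ordered selection of 4 from 8: P(8,4).
That gives 8 × 7 × 6 × 5 = 1680.

1680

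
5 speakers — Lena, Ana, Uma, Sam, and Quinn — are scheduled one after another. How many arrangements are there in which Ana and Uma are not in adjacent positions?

72

Of the 5! = 120 arrangements, those with Ana and Uma adjacent number 2 × 4! = 48 (treat the pair as a block with 2 internal orders).
So 120 − 48 = 72 arrangements keep them apart.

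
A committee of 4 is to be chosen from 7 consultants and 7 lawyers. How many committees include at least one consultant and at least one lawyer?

With no constraint there are C(14,4) = 1001 possible selections.
Selections missing a whole group: no consultants → C(7,4) = 35; no lawyers → C(7,4) = 35.
Both groups omitted at once is impossible, so 1001 − 70 = 931.

931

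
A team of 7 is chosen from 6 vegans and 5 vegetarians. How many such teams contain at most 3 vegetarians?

215

Split by how many vegetarians are chosen (0 through 3).
Sum: C(5,0)·C(6,7) + C(5,1)·C(6,6) + C(5,2)·C(6,5) + C(5,3)·C(6,4) = 0 + 5 + 60 + 150 = 215.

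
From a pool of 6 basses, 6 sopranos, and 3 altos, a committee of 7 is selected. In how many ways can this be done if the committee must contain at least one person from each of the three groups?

5571

Unrestricted: C(15,7) = 6435 ways to pick any 7 of the 15.
Selections missing a whole group: no basses → C(9,7) = 36; no sopranos → C(9,7) = 36; no altos → C(12,7) = 792.
Add back selections omitting two groups (i.e. drawn from a single group): C(6,7) + C(6,7) + C(3,7) = 0.
By inclusion–exclusion: 6435 − 864 + 0 = 5571.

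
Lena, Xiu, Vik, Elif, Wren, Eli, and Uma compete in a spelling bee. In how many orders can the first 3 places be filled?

210

There are 7 choices for 1st place, 6 for 2nd, and 5 for 3rd.
That gives 7 × 6 × 5 = 210.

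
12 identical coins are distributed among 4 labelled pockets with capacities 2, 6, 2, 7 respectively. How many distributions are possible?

36

By stars and bars, unrestricted non-negative solutions to x_1+…+x_4 = 12 number C(12+3,3) = 455.
Subtract solutions that violate a single cap (substitute x_i' = x_i − (cap_i+1)): x_1 ≥ 3 gives C(12,3) = 220; x_2 ≥ 7 gives C(8,3) = 56; x_3 ≥ 3 gives C(12,3) = 220; x_4 ≥ 8 gives C(7,3) = 35. Together 531.
Add back pairs where two caps are both exceeded: 10 + 84 + 4 + 10 + 0 + 4 = 112.
By inclusion–exclusion the count is 455 − 531 + 112 = 36.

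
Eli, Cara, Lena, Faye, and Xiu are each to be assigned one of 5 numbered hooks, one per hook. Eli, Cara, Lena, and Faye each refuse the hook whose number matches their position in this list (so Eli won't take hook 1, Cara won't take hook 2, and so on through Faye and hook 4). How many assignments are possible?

53

Let Aᵢ (for 1 ≤ i ≤ 4) be the placements that put person i in their forbidden hook. Any j of these fix j positions, leaving (5−j)! ways to fill the rest, and there are C(4,j) ways to pick which j.
By inclusion–exclusion, the number of valid placements is Σ_{j=0}^{4} (−1)^j C(4,j)·(5−j)!.
Computing: 120 − 96 + 36 − 8 + 1 = 53.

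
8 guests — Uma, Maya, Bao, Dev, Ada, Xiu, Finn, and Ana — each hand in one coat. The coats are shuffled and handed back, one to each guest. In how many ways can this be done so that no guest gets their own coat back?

14833

Let Aᵢ be the assignments in which guest i gets their own coat. We want the size of the complement of A₁∪…∪A_8.
By inclusion–exclusion this is Σ_{j=0}^{8} (−1)^j C(8,j)·(8−j)!.
Computing: 40320 − 40320 + 20160 − 6720 + 1680 − 336 + 56 − 8 + 1 = 14833.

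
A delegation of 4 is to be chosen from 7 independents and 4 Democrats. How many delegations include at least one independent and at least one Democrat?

Total 4-person selections from all 11: C(11,4) = 330.
Subtract selections that omit an entire group: no independents → C(4,4) = 1; no Democrats → C(7,4) = 35.
Both groups omitted at once is impossible, so 330 − 36 = 294.

294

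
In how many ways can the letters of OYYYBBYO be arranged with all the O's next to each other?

Treat the 2 copies of O as a single block. The multiset to arrange is then {OO, B, B, Y, Y, Y, Y}, 7 items in all.
That gives (7)!/(4!·2!) = 105 arrangements.

105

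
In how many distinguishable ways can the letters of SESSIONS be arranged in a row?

SESSIONS has 8 letters with S appearing 4 times.
Dividing 8! = 40320 by 4! = 24 for the repeated letters gives 1680.

1680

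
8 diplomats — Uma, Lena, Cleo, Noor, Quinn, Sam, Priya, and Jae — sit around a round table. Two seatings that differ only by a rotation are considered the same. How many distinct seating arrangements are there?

5040

Seat Uma anywhere (absorbing the rotational symmetry), then permute the other 7: (7)! = 5040.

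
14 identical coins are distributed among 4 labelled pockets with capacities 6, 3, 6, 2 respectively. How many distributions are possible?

By stars and bars, unrestricted non-negative solutions to x_1+…+x_4 = 14 number C(14+3,3) = 680.
Subtract solutions that violate a single cap (substitute x_i' = x_i − (cap_i+1)): x_1 ≥ 7 gives C(10,3) = 120; x_2 ≥ 4 gives C(13,3) = 286; x_3 ≥ 7 gives C(10,3) = 120; x_4 ≥ 3 gives C(14,3) = 364. Together 890.
Add back pairs where two caps are both exceeded: 20 + 1 + 35 + 20 + 120 + 35 = 231.
Subtract triples: 0 + 1 + 0 + 1 = 2.
By inclusion–exclusion the count is 680 − 890 + 231 − 2 = 19.

19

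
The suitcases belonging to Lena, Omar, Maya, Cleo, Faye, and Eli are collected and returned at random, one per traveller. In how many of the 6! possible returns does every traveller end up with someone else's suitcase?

265

Count assignments avoiding every fixed point. For any j of the 6 travellers fixed to their own suitcase, the other 6−j can be arranged in (6−j)! ways.
By inclusion–exclusion this is Σ_{j=0}^{6} (−1)^j C(6,j)·(6−j)!.
Computing: 720 − 720 + 360 − 120 + 30 − 6 + 1 = 265.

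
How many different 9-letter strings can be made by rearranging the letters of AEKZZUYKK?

30240

AEKZZUYKK has 9 letters with K appearing 3 times and Z appearing twice.
The number of distinct arrangements is 9!/(3!·2!) = 362880/12 = 30240.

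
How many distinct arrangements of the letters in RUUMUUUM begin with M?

42

Fix M in the first position and arrange the remaining 7 letters.
Those 7 letters have U appearing 5 times, giving (7)!/(5!) = 42.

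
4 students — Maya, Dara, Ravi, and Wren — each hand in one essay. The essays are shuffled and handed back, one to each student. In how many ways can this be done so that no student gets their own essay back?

Let Aᵢ be the assignments in which student i gets their own essay. We want the size of the complement of A₁∪…∪A_4.
By inclusion–exclusion this is Σ_{j=0}^{4} (−1)^j C(4,j)·(4−j)!.
Computing: 24 − 24 + 12 − 4 + 1 = 9.

9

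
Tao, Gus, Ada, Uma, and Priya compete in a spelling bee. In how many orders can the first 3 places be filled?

This is an ordered selection of 3 from 5: P(5,3).
That gives 5 × 4 × 3 = 60.

60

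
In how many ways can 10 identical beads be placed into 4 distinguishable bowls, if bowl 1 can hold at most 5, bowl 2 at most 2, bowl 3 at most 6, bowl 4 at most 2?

Without the upper bounds there are C(13,3) = 286 ways to split 10 among 4 bowls.
Subtract solutions that violate a single cap (substitute x_i' = x_i − (cap_i+1)): x_1 ≥ 6 gives C(7,3) = 35; x_2 ≥ 3 gives C(10,3) = 120; x_3 ≥ 7 gives C(6,3) = 20; x_4 ≥ 3 gives C(10,3) = 120. Together 295.
Add back pairs where two caps are both exceeded: 4 + 0 + 4 + 1 + 35 + 1 = 45.
By inclusion–exclusion the count is 286 − 295 + 45 = 36.

36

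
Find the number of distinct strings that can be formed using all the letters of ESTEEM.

The 6 letters of ESTEEM have repeats: E appearing 3 times.
Dividing 6! = 720 by 3! = 6 for the repeated letters gives 120.

120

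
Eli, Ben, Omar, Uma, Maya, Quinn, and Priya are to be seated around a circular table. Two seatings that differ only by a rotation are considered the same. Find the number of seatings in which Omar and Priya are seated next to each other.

Glue Omar and Priya into a block (2 internal orders). Seating 6 units around a circle gives (5)! arrangements.
So 2 × (5)! = 2 × 120 = 240.

240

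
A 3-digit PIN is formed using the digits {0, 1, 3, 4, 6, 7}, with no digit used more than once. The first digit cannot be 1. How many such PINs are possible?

The first digit has 6−1 = 5 choices (anything except 1).
The remaining 2 digits are filled from the other 5 symbols without repetition: 5 × 4 = 20.
Total: 5 × 20 = 100.

100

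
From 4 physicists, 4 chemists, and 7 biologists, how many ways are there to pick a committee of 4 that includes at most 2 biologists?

1050

Split by how many biologists are chosen (0 through 2).
Sum: C(7,0)·C(8,4) + C(7,1)·C(8,3) + C(7,2)·C(8,2) = 70 + 392 + 588 = 1050.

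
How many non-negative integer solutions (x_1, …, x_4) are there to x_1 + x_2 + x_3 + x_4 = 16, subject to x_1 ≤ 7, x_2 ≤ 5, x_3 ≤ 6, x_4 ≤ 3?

52

By stars and bars, unrestricted non-negative solutions to x_1+…+x_4 = 16 number C(16+3,3) = 969.
Subtract solutions that violate a single cap (substitute x_i' = x_i − (cap_i+1)): x_1 ≥ 8 gives C(11,3) = 165; x_2 ≥ 6 gives C(13,3) = 286; x_3 ≥ 7 gives C(12,3) = 220; x_4 ≥ 4 gives C(15,3) = 455. Together 1126.
Add back pairs where two caps are both exceeded: 10 + 4 + 35 + 20 + 84 + 56 = 209.
By inclusion–exclusion the count is 969 − 1126 + 209 = 52.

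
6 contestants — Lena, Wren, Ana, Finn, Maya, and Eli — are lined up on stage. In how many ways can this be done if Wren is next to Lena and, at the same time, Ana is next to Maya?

96

Treat {Wren,Lena} as one block (2 orders) and {Ana,Maya} as another (2 orders).
That leaves 4 units to arrange: 2 × 2 × 4! = 4 × 24 = 96.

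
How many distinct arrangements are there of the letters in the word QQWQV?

20

The 5 letters of QQWQV have repeats: Q appearing 3 times.
The number of distinct arrangements is 5!/(3!) = 120/6 = 20.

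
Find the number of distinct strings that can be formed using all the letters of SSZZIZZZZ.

Letter multiplicities in SSZZIZZZZ: I×1, S×2, Z×6.
The number of distinct arrangements is 9!/(6!·2!) = 362880/1440 = 252.

252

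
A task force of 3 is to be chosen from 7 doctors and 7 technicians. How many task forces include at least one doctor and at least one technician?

294

Total 3-person selections from all 14: C(14,3) = 364.
Subtract selections that omit an entire group: no doctors → C(7,3) = 35; no technicians → C(7,3) = 35.
Both groups omitted at once is impossible, so 364 − 70 = 294.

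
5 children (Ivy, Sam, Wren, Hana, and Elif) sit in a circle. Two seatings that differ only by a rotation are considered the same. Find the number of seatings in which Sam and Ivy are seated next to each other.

12

Treat {Sam, Ivy} as one unit (2 internal orders) and seat the resulting 4 units around the table: (3)! circular arrangements.
So 2 × (3)! = 2 × 6 = 12.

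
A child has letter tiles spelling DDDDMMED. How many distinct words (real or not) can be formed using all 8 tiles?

Letter multiplicities in DDDDMMED: D×5, E×1, M×2.
Dividing 8! = 40320 by 5!·2! = 240 for the repeated letters gives 168.

168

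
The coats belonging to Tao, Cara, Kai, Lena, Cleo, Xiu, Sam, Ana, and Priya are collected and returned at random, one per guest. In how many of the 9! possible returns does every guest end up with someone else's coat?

Count assignments avoiding every fixed point. For any j of the 9 guests fixed to their own coat, the other 9−j can be arranged in (9−j)! ways.
By inclusion–exclusion this is Σ_{j=0}^{9} (−1)^j C(9,j)·(9−j)!.
Computing: 362880 − 362880 + 181440 − 60480 + 15120 − 3024 + 504 − 72 + 9 − 1 = 133496.

133496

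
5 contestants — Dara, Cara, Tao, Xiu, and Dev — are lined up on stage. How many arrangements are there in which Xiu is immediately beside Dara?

Glue Xiu and Dara into one block (2 internal orders), leaving 4 units to arrange in a row.
So the count is 2·(4)! = 48.

48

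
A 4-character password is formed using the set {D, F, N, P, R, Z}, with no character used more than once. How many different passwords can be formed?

360

With no repetition, fill the 4 characters in order: 6 choices, then 5, down to 3.
That product is 6 × 5 × 4 × 3 = 360.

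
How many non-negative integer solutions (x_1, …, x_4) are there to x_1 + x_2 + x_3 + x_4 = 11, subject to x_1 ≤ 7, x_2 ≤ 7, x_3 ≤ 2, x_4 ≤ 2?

54

Without the upper bounds there are C(14,3) = 364 ways to split 11 among 4 variables.
Subtract solutions that violate a single cap (substitute x_i' = x_i − (cap_i+1)): x_1 ≥ 8 gives C(6,3) = 20; x_2 ≥ 8 gives C(6,3) = 20; x_3 ≥ 3 gives C(11,3) = 165; x_4 ≥ 3 gives C(11,3) = 165. Together 370.
Add back pairs where two caps are both exceeded: 0 + 1 + 1 + 1 + 1 + 56 = 60.
By inclusion–exclusion the count is 364 − 370 + 60 = 54.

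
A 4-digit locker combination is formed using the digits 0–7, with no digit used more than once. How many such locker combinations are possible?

1680

With no repetition, fill the 4 digits in order: 8 choices, then 7, down to 5.
8 × 7 × 6 × 5 = 1680.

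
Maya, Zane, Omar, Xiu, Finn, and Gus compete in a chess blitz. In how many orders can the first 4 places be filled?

This is an ordered selection of 4 from 6: P(6,4).
That gives 6 × 5 × 4 × 3 = 360.

360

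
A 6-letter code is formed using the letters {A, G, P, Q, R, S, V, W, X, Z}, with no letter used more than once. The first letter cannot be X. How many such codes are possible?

The first letter has 10−1 = 9 choices (anything except X).
The remaining 5 letters are filled from the other 9 symbols without repetition: 9 × 8 × 7 × 6 × 5 = 15120.
Total: 9 × 15120 = 136080.

136080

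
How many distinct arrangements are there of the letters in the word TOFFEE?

TOFFEE has 6 letters with E appearing twice and F appearing twice.
So there are 6! / (2!·2!) = 180 distinguishable arrangements.

180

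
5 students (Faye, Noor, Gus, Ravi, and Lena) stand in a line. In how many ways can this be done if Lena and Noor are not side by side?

Of the 5! = 120 arrangements, those with Lena and Noor adjacent number 2 × 4! = 48 (treat the pair as a block with 2 internal orders).
So 120 − 48 = 72 arrangements keep them apart.

72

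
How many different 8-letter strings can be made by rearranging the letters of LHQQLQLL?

The 8 letters of LHQQLQLL have repeats: L appearing 4 times and Q appearing 3 times.
Dividing 8! = 40320 by 4!·3! = 144 for the repeated letters gives 280.

280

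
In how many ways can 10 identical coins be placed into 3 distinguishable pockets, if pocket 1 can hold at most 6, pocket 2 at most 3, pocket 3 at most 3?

Without the upper bounds there are C(12,2) = 66 ways to split 10 among 3 pockets.
Subtract solutions that violate a single cap (substitute x_i' = x_i − (cap_i+1)): x_1 ≥ 7 gives C(5,2) = 10; x_2 ≥ 4 gives C(8,2) = 28; x_3 ≥ 4 gives C(8,2) = 28. Together 66.
Add back pairs where two caps are both exceeded: 0 + 0 + 6 = 6.
By inclusion–exclusion the count is 66 − 66 + 6 = 6.

6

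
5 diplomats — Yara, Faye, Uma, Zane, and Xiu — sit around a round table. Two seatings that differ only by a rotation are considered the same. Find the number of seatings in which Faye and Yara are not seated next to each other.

All circular seatings of 5 people number (4)! = 24.
Those with Faye next to Yara: fuse the pair into one unit and seat 4 units around a circle — 2·(3)! = 12.
Subtracting, 24 − 12 = 12.

12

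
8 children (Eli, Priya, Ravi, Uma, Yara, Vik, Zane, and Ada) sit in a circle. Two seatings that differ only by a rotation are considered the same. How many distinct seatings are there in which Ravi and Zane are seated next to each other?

1440

Glue Ravi and Zane into a block (2 internal orders). Seating 7 units around a circle gives (6)! arrangements.
So 2 × (6)! = 2 × 720 = 1440.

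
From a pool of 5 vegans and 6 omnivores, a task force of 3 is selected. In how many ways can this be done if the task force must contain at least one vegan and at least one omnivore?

With no constraint there are C(11,3) = 165 possible selections.
Selections missing a whole group: no vegans → C(6,3) = 20; no omnivores → C(5,3) = 10.
Both groups omitted at once is impossible, so 165 − 30 = 135.

135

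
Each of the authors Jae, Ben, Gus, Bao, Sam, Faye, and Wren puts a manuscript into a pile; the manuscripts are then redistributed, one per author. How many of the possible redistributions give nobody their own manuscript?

1854

Let Aᵢ be the assignments in which author i gets their own manuscript. We want the size of the complement of A₁∪…∪A_7.
By inclusion–exclusion this is Σ_{j=0}^{7} (−1)^j C(7,j)·(7−j)!.
Computing: 5040 − 5040 + 2520 − 840 + 210 − 42 + 7 − 1 = 1854.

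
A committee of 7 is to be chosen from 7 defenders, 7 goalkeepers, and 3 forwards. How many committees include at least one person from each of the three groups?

Total 7-person selections from all 17: C(17,7) = 19448.
Subtract selections that omit an entire group: no defenders → C(10,7) = 120; no goalkeepers → C(10,7) = 120; no forwards → C(14,7) = 3432.
Add back selections omitting two groups (i.e. drawn from a single group): C(7,7) + C(7,7) + C(3,7) = 2.
By inclusion–exclusion: 19448 − 3672 + 2 = 15778.

15778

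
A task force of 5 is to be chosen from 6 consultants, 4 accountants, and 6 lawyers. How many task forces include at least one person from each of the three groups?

3084

Total 5-person selections from all 16: C(16,5) = 4368.
Selections missing a whole group: no consultants → C(10,5) = 252; no accountants → C(12,5) = 792; no lawyers → C(10,5) = 252.
Add back selections omitting two groups (i.e. drawn from a single group): C(6,5) + C(4,5) + C(6,5) = 12.
By inclusion–exclusion: 4368 − 1296 + 12 = 3084.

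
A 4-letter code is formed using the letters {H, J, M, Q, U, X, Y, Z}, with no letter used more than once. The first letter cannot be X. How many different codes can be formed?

1470

The first letter has 8−1 = 7 choices (anything except X).
The remaining 3 letters are filled from the other 7 symbols without repetition: 7 × 6 × 5 = 210.
Total: 7 × 210 = 1470.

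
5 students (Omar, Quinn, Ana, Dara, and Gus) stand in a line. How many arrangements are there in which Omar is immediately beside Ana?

Place the 3 others and the Omar-Ana pair as 4 objects in a line; the pair has 2 internal arrangements.
So the count is 2·(4)! = 48.

48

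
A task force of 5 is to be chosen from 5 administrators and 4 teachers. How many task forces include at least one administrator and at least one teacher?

Total 5-person selections from all 9: C(9,5) = 126.
Selections missing a whole group: no administrators → C(4,5) = 0; no teachers → C(5,5) = 1.
Both groups omitted at once is impossible, so 126 − 1 = 125.

125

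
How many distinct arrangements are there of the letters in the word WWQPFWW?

210

Letter multiplicities in WWQPFWW: F×1, P×1, Q×1, W×4.
Dividing 7! = 5040 by 4! = 24 for the repeated letters gives 210.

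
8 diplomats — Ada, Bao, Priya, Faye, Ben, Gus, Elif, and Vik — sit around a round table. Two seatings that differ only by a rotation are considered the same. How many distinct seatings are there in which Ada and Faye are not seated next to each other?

Without the restriction there are (7)! = 5040 seatings.
Seatings with Ada beside Faye: treat them as a block with 2 internal orders, giving 2 × (6)! = 1440.
Subtracting, 5040 − 1440 = 3600.

3600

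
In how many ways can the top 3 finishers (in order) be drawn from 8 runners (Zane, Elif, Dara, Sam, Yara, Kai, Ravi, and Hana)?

336

There are 8 choices for 1st place, 7 for 2nd, and 6 for 3rd.
That gives 8 × 7 × 6 = 336.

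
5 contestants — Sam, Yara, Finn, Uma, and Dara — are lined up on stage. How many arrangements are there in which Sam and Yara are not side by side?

Of the 5! = 120 arrangements, those with Sam and Yara adjacent number 2 × 4! = 48 (treat the pair as a block with 2 internal orders).
Complementary counting: 120 − 48 = 72.

72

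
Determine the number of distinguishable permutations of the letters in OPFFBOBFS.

15120

Letter multiplicities in OPFFBOBFS: B×2, F×3, O×2, P×1, S×1.
The number of distinct arrangements is 9!/(3!·2!·2!) = 362880/24 = 15120.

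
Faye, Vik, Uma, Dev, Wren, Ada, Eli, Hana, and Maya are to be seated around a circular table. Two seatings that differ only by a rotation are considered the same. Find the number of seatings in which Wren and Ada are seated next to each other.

Glue Wren and Ada into a block (2 internal orders). Seating 8 units around a circle gives (7)! arrangements.
So 2 × (7)! = 2 × 5040 = 10080.

10080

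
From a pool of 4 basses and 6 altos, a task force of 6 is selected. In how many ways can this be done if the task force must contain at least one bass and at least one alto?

209

Unrestricted: C(10,6) = 210 ways to pick any 6 of the 10.
Subtract selections that omit an entire group: no basses → C(6,6) = 1; no altos → C(4,6) = 0.
Both groups omitted at once is impossible, so 210 − 1 = 209.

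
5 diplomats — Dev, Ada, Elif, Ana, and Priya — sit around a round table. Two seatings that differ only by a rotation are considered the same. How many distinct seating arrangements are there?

Around a circle, 5 distinct people have 5!/5 = (4)! = 24 rotationally distinct seatings.

24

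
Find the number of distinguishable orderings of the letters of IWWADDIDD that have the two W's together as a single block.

Treat the 2 copies of W as a single block. The multiset to arrange is then {WW, A, D, D, D, D, I, I}, 8 items in all.
That gives (8)!/(4!·2!) = 840 arrangements.

840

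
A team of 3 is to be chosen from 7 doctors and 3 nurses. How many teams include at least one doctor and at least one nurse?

84

Unrestricted: C(10,3) = 120 ways to pick any 3 of the 10.
Selections missing a whole group: no doctors → C(3,3) = 1; no nurses → C(7,3) = 35.
Both groups omitted at once is impossible, so 120 − 36 = 84.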